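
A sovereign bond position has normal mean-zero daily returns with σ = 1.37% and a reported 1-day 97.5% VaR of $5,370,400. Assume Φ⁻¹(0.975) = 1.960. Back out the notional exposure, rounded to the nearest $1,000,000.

VaR as a fraction of value: z·σ = 1.960 × 1.37% = 2.6852%.
Position = $5,370,400 / 0.026852 = $200,000,000.

$200,000,000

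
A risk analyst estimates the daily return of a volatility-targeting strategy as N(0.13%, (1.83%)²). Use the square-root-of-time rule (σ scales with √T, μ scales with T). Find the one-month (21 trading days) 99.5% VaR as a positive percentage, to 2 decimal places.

At 99.5%, z = 2.576.
σ_{21d} = 1.83% × √21 = 8.386%; μ_{21d} = 21 × 0.13% = 2.730%.
VaR = −(2.730%) + 2.576 × 8.386% = 18.872%.

18.87%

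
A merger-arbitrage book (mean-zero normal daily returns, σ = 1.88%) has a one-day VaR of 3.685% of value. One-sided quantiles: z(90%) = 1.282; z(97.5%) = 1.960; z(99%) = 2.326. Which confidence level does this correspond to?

Implied z = VaR/σ = 3.685 / 1.88 = 1.960.
This matches z(97.5%) = 1.960.

97.5%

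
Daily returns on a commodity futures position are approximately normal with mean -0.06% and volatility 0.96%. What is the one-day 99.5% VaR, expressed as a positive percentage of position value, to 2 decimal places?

2.53%

At 99.5% one-sided, z = 2.576.
VaR = −μ + z·σ = −(-0.06%) + 2.576 × 0.96% = 2.533%.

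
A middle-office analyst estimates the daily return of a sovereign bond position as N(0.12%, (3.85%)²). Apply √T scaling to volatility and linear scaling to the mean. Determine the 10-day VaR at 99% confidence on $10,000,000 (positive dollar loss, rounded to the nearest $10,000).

At 99%, z = 2.326.
σ_{10d} = 3.85% × √10 = 12.175%; μ_{10d} = 10 × 0.12% = 1.200%.
VaR = −(1.200%) + 2.326 × 12.175% = 27.119%.
On $10,000,000: 0.27119 × $10,000,000 = $2,711,900.

$2,710,000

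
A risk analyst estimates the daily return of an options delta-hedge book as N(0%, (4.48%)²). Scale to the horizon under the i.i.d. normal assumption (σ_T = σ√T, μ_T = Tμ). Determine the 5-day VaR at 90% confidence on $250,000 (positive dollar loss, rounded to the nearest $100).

At 90%, z = 1.282.
σ_{5d} = 4.48% × √5 = 10.018%.
VaR = 1.282 × 10.018% = 12.843%.
On $250,000: 0.12843 × $250,000 = $32,107.

$32,100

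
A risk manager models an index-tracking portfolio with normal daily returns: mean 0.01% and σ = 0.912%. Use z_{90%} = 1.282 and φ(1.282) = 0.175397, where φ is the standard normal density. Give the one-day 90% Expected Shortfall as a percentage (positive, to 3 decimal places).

1.590%

Tail multiplier: φ(z)/(1−α) = 0.175397 / 0.1 = 1.754.
ES = −(0.01%) + 0.912% × 1.754 = 1.590%.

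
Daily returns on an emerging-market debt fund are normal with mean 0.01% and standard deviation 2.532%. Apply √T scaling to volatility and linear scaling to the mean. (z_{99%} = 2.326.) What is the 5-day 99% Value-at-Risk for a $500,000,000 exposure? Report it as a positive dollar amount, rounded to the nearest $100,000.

σ_{5d} = 2.532% × √5 = 5.662%; μ_{5d} = 5 × 0.01% = 0.050%.
VaR = −(0.050%) + 2.326 × 5.662% = 13.120%.
On $500,000,000: 0.13120 × $500,000,000 = $65,600,000.

$65,600,000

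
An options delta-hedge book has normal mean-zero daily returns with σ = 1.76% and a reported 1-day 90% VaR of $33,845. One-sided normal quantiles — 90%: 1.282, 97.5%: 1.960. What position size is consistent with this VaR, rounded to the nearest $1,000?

$1,500,000

VaR as a fraction of value: z·σ = 1.282 × 1.76% = 2.25632%.
Position = $33,845 / 0.0225632 = $1,500,009.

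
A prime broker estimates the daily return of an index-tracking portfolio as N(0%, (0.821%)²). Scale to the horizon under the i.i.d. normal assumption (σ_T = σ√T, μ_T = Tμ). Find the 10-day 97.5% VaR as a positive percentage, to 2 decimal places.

5.09%

At 97.5%, z = 1.960.
σ_{10d} = 0.821% × √10 = 2.596%.
VaR = 1.960 × 2.596% = 5.088%.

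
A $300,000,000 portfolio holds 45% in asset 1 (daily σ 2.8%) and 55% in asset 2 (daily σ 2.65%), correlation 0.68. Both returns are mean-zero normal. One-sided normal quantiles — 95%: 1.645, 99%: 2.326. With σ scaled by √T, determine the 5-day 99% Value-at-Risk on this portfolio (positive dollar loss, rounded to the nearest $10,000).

$38,880,000

σ_p = √(0.45²·2.8² + 0.55²·2.65² + 2·0.68·0.45·0.55·2.8·2.65) = 2.492%.
σ_{5d} = 2.492% × √5 = 5.572%.
VaR = 2.326 × 5.572% = 12.960%; on $300,000,000 that is $38,880,000.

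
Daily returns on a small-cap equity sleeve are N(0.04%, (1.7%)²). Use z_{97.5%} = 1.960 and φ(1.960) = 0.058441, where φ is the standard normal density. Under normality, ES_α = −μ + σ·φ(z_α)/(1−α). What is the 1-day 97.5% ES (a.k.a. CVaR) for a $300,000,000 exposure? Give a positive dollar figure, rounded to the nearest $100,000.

Tail multiplier: φ(z)/(1−α) = 0.058441 / 0.025 = 2.338.
ES = −(0.04%) + 1.7% × 2.338 = 3.935%.
On $300,000,000: 0.03935 × $300,000,000 = $11,805,000.

$11,800,000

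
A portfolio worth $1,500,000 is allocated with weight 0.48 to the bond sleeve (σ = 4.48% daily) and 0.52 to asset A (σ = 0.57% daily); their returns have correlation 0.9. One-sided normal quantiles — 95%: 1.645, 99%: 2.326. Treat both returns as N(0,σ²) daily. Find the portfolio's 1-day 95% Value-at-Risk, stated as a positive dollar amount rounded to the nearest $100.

σ_p² = 0.48²·4.48² + 0.52²·0.57² + 2·0.9·0.48·0.52·4.48·0.57 = 5.8594 (%²).
σ_p = √5.8594 = 2.421%.
VaR = 1.645 × 2.421% = 3.983%; on $1,500,000 that is $59,745.

$59,700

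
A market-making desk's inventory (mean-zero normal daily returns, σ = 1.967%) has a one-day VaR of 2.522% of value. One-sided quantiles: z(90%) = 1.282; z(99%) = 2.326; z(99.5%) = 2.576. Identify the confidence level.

Implied z = VaR/σ = 2.522 / 1.967 = 1.282.
This matches z(90%) = 1.282.

90%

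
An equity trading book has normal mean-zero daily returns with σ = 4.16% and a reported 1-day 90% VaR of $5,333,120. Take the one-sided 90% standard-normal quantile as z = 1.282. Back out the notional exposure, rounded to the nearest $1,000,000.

$100,000,000

VaR as a fraction of value: z·σ = 1.282 × 4.16% = 5.33312%.
Position = $5,333,120 / 0.0533312 = $100,000,000.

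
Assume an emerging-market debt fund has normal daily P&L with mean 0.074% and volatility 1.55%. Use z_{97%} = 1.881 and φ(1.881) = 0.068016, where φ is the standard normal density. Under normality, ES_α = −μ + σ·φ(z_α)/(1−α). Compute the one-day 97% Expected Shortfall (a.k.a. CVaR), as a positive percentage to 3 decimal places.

Tail multiplier: φ(z)/(1−α) = 0.068016 / 0.03 = 2.267.
ES = −(0.074%) + 1.55% × 2.267 = 3.440%.

3.440%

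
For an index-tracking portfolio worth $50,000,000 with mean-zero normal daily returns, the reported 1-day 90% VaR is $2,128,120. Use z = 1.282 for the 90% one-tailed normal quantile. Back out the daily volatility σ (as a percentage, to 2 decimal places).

3.32%

VaR as a fraction: $2,128,120 / $50,000,000 = 4.256%.
σ = VaR / z = 4.256% / 1.282 = 3.320%.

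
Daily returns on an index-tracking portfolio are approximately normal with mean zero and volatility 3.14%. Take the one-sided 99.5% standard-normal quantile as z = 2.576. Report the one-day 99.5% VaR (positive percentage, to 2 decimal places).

8.09%

VaR = z·σ = 2.576 × 3.14% = 8.089%.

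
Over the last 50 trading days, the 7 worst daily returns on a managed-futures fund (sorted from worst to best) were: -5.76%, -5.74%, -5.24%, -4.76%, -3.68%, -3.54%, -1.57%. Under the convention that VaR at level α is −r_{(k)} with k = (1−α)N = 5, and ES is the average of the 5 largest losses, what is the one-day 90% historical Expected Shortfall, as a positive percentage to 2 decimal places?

5.04%

The 5 worst returns sum to -25.18%.
ES = −(-25.18%) / 5 = 5.036% ≈ 5.04%.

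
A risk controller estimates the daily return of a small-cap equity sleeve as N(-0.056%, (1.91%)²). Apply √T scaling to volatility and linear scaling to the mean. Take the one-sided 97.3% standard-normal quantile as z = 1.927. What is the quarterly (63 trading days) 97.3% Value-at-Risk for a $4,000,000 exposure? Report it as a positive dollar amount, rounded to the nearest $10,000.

$1,310,000

σ_{63d} = 1.91% × √63 = 15.160%; μ_{63d} = 63 × -0.056% = -3.528%.
VaR = −(-3.528%) + 1.927 × 15.160% = 32.741%.
On $4,000,000: 0.32741 × $4,000,000 = $1,309,640.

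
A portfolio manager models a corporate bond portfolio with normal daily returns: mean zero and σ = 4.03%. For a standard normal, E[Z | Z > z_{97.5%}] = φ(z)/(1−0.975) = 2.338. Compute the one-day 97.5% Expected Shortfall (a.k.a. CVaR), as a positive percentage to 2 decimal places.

ES = 4.03% × 2.338 = 9.422%.

9.42%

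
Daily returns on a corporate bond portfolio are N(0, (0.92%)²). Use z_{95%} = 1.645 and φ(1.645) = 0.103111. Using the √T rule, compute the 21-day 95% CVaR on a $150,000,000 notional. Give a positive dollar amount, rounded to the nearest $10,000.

$13,040,000

σ_{21d} = 0.92% × √21 = 4.216%.
ES multiplier = φ(z)/(1−α) = 0.103111/0.05 = 2.062.
ES = 4.216% × 2.062 = 8.693%; on $150,000,000: $13,039,500.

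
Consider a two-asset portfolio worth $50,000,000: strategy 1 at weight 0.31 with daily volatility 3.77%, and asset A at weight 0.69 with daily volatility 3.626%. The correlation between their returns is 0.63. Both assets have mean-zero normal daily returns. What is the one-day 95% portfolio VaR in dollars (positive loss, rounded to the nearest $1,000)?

σ_p² = 0.31²·3.77² + 0.69²·3.626² + 2·0.63·0.31·0.69·3.77·3.626 = 11.3098 (%²).
σ_p = √11.3098 = 3.363%.
At 95%, z = 1.645.
VaR = 1.645 × 3.363% = 5.532%; on $50,000,000 that is $2,766,000.

$2,766,000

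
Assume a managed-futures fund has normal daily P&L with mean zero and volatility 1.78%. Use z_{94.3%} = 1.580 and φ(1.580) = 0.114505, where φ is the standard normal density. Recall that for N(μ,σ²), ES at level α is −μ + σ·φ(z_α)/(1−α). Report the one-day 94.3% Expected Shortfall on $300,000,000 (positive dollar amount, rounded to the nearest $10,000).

Tail multiplier: φ(z)/(1−α) = 0.114505 / 0.057 = 2.009.
ES = 1.78% × 2.009 = 3.576%.
On $300,000,000: 0.03576 × $300,000,000 = $10,728,000.

$10,730,000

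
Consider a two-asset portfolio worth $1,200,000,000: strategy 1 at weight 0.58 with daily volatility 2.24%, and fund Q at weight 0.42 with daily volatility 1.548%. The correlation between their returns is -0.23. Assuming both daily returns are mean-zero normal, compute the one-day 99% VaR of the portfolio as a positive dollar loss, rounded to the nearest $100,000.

σ_p² = 0.58²·2.24² + 0.42²·1.548² + 2·-0.23·0.58·0.42·2.24·1.548 = 1.7221 (%²).
σ_p = √1.7221 = 1.312%.
At 99%, z = 2.326.
VaR = 2.326 × 1.312% = 3.052%; on $1,200,000,000 that is $36,624,000.

$36,600,000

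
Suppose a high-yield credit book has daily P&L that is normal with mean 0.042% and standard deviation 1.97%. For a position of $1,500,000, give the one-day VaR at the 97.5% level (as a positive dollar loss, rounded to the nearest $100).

At 97.5% one-sided, z = 1.960.
VaR = −μ + z·σ = −(0.042%) + 1.960 × 1.97% = 3.819%.
On $1,500,000: 0.03819 × $1,500,000 = $57,285.

$57,300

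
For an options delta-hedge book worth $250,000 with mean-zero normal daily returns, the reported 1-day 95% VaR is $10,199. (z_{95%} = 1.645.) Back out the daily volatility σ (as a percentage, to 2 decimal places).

VaR as a fraction: $10,199 / $250,000 = 4.080%.
σ = VaR / z = 4.080% / 1.645 = 2.480%.

2.48%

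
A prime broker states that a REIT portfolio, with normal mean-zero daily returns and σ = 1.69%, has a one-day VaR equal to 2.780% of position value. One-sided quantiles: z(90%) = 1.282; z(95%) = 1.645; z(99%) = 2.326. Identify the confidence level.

95%

Implied z = VaR/σ = 2.780 / 1.69 = 1.645.
This matches z(95%) = 1.645.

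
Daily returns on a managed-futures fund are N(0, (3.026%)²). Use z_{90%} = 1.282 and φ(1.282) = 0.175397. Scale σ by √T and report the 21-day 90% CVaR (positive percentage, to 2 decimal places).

24.32%

σ_{21d} = 3.026% × √21 = 13.867%.
ES multiplier = φ(z)/(1−α) = 0.175397/0.1 = 1.754.
ES = 13.867% × 1.754 = 24.323%.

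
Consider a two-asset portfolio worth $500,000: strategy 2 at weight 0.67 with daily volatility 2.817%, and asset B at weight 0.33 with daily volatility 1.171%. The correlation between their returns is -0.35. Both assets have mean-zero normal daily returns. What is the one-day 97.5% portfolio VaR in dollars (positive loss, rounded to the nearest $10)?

$17,530

σ_p² = 0.67²·2.817² + 0.33²·1.171² + 2·-0.35·0.67·0.33·2.817·1.171 = 3.2010 (%²).
σ_p = √3.2010 = 1.789%.
At 97.5%, z = 1.960.
VaR = 1.960 × 1.789% = 3.506%; on $500,000 that is $17,530.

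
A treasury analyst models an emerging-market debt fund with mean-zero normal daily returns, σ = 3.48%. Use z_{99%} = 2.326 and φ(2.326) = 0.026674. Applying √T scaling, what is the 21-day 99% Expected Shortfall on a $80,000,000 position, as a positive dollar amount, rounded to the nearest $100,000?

$34,000,000

σ_{21d} = 3.48% × √21 = 15.947%.
ES multiplier = φ(z)/(1−α) = 0.026674/0.01 = 2.667.
ES = 15.947% × 2.667 = 42.531%; on $80,000,000: $34,024,800.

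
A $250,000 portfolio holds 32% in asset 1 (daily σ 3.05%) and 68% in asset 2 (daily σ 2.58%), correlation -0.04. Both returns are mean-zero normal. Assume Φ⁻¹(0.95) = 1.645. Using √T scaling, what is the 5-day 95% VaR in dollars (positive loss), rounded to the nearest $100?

σ_p = √(0.32²·3.05² + 0.68²·2.58² + 2·-0.04·0.32·0.68·3.05·2.58) = 1.973%.
σ_{5d} = 1.973% × √5 = 4.412%.
VaR = 1.645 × 4.412% = 7.258%; on $250,000 that is $18,145.

$18,100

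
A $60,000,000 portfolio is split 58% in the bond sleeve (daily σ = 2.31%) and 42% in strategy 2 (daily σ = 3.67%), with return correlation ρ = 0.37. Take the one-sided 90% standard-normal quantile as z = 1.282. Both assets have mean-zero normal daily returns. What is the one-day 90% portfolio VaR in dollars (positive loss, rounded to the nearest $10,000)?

σ_p² = 0.58²·2.31² + 0.42²·3.67² + 2·0.37·0.58·0.42·2.31·3.67 = 5.6992 (%²).
σ_p = √5.6992 = 2.387%.
VaR = 1.282 × 2.387% = 3.060%; on $60,000,000 that is $1,836,000.

$1,840,000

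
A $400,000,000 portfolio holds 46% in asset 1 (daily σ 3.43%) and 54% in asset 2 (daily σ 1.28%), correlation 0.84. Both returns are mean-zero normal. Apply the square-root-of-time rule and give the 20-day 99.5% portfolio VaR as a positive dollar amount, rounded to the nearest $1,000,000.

σ_p = √(0.46²·3.43² + 0.54²·1.28² + 2·0.84·0.46·0.54·3.43·1.28) = 2.191%.
σ_{20d} = 2.191% × √20 = 9.798%.
z(99.5%) = 2.576.
VaR = 2.576 × 9.798% = 25.240%; on $400,000,000 that is $100,960,000.

$101,000,000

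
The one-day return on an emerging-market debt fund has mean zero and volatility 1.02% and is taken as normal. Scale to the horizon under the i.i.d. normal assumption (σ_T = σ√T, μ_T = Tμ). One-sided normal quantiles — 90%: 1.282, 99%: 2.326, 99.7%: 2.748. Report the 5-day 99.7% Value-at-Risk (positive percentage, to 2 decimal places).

σ_{5d} = 1.02% × √5 = 2.281%.
VaR = 2.748 × 2.281% = 6.268%.

6.27%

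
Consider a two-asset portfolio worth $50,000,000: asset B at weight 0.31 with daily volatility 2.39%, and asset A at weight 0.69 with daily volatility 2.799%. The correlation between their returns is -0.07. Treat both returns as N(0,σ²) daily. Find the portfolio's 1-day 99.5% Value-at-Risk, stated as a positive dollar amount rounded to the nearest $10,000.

σ_p² = 0.31²·2.39² + 0.69²·2.799² + 2·-0.07·0.31·0.69·2.39·2.799 = 4.0786 (%²).
σ_p = √4.0786 = 2.020%.
At 99.5%, z = 2.576.
VaR = 2.576 × 2.020% = 5.204%; on $50,000,000 that is $2,602,000.

$2,600,000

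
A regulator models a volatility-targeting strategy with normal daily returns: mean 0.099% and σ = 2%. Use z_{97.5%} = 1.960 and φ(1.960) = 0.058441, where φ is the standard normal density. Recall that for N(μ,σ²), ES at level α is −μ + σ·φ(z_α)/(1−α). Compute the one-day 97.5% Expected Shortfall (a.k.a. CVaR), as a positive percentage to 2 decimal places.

Tail multiplier: φ(z)/(1−α) = 0.058441 / 0.025 = 2.338.
ES = −(0.099%) + 2% × 2.338 = 4.577%.

4.58%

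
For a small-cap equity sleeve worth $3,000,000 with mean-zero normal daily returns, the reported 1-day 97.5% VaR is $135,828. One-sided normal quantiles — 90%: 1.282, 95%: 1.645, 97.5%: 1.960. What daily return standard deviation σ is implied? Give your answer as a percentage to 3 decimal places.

VaR as a fraction: $135,828 / $3,000,000 = 4.528%.
σ = VaR / z = 4.528% / 1.960 = 2.310%.

2.310%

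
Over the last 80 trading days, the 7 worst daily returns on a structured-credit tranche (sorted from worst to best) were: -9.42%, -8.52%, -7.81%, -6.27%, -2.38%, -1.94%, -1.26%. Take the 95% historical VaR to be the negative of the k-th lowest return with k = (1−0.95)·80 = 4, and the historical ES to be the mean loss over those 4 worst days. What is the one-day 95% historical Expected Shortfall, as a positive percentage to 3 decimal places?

8.005%

The 4 worst returns sum to -32.02%.
ES = −(-32.02%) / 4 = 8.005%.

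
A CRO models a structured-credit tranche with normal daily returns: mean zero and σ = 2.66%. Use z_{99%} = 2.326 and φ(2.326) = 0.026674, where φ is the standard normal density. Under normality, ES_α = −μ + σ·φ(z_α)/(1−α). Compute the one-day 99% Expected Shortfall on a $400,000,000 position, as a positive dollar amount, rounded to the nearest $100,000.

$28,400,000

Tail multiplier: φ(z)/(1−α) = 0.026674 / 0.01 = 2.667.
ES = 2.66% × 2.667 = 7.094%.
On $400,000,000: 0.07094 × $400,000,000 = $28,376,000.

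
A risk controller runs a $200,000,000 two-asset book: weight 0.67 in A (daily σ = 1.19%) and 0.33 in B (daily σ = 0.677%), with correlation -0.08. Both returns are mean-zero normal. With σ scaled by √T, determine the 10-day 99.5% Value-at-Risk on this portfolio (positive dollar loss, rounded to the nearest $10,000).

$13,210,000

σ_p = √(0.67²·1.19² + 0.33²·0.677² + 2·-0.08·0.67·0.33·1.19·0.677) = 0.811%.
σ_{10d} = 0.811% × √10 = 2.565%.
z(99.5%) = 2.576.
VaR = 2.576 × 2.565% = 6.607%; on $200,000,000 that is $13,214,000.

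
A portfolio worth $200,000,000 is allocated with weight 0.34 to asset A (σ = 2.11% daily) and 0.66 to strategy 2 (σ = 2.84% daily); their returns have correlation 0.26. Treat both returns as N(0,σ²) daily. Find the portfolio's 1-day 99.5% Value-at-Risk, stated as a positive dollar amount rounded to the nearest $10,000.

$11,200,000

σ_p² = 0.34²·2.11² + 0.66²·2.84² + 2·0.26·0.34·0.66·2.11·2.84 = 4.7273 (%²).
σ_p = √4.7273 = 2.174%.
At 99.5%, z = 2.576.
VaR = 2.576 × 2.174% = 5.600%; on $200,000,000 that is $11,200,000.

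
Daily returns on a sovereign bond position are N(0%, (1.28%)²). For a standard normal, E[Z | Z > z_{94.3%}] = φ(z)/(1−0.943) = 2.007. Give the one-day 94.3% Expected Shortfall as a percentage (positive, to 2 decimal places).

2.57%

ES = 1.28% × 2.007 = 2.569%.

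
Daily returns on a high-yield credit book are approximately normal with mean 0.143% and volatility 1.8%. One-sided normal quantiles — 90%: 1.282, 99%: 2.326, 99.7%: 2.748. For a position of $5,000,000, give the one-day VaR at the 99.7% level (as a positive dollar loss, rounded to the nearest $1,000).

$240,000

VaR = −μ + z·σ = −(0.143%) + 2.748 × 1.8% = 4.803%.
On $5,000,000: 0.04803 × $5,000,000 = $240,150.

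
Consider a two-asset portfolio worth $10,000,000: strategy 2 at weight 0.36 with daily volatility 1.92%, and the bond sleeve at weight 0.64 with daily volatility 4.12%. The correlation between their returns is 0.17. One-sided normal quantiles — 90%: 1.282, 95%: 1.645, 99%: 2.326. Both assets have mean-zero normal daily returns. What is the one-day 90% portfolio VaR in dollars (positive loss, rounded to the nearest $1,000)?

σ_p² = 0.36²·1.92² + 0.64²·4.12² + 2·0.17·0.36·0.64·1.92·4.12 = 8.0501 (%²).
σ_p = √8.0501 = 2.837%.
VaR = 1.282 × 2.837% = 3.637%; on $10,000,000 that is $363,700.

$364,000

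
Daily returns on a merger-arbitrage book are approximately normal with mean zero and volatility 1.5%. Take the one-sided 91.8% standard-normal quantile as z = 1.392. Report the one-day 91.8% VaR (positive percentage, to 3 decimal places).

VaR = z·σ = 1.392 × 1.5% = 2.088%.

2.088%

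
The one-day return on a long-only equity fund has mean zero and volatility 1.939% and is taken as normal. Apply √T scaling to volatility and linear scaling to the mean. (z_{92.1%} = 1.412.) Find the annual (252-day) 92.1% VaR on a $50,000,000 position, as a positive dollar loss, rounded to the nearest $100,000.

$21,700,000

σ_{252d} = 1.939% × √252 = 30.781%.
VaR = 1.412 × 30.781% = 43.463%.
On $50,000,000: 0.43463 × $50,000,000 = $21,731,500.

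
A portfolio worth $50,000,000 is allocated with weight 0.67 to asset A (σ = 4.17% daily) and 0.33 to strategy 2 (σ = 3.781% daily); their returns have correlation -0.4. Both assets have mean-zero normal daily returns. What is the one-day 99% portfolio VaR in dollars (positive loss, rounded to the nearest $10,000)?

σ_p² = 0.67²·4.17² + 0.33²·3.781² + 2·-0.4·0.67·0.33·4.17·3.781 = 6.5739 (%²).
σ_p = √6.5739 = 2.564%.
At 99%, z = 2.326.
VaR = 2.326 × 2.564% = 5.964%; on $50,000,000 that is $2,982,000.

$2,980,000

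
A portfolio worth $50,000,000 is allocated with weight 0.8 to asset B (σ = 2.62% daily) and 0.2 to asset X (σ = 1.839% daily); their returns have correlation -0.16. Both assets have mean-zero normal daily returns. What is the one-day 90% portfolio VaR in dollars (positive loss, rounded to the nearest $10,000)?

$1,330,000

σ_p² = 0.8²·2.62² + 0.2²·1.839² + 2·-0.16·0.8·0.2·2.62·1.839 = 4.2818 (%²).
σ_p = √4.2818 = 2.069%.
At 90%, z = 1.282.
VaR = 1.282 × 2.069% = 2.652%; on $50,000,000 that is $1,326,000.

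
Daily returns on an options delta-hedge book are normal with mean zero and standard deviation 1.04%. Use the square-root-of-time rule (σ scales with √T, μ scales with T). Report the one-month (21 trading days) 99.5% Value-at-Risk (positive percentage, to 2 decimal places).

At 99.5%, z = 2.576.
σ_{21d} = 1.04% × √21 = 4.766%.
VaR = 2.576 × 4.766% = 12.277%.

12.28%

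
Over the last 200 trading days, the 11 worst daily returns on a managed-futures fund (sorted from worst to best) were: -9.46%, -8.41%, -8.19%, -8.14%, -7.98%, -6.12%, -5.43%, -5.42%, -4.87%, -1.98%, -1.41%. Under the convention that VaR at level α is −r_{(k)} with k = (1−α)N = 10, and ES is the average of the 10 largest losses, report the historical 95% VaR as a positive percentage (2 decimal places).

1.98%

k = 10; the 10th lowest return is -1.98%, so VaR = 1.98%.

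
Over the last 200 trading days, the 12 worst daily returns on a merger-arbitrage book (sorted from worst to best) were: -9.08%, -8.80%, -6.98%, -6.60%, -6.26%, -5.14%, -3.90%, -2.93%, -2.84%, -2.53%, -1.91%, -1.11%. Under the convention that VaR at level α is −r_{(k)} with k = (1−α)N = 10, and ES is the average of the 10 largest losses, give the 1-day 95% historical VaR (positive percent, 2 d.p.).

2.53%

k = 10; the 10th lowest return is -2.53%, so VaR = 2.53%.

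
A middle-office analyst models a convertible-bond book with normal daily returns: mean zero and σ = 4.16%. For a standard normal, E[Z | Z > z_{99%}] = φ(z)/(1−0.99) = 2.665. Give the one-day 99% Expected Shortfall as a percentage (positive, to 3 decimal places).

ES = 4.16% × 2.665 = 11.086%.

11.086%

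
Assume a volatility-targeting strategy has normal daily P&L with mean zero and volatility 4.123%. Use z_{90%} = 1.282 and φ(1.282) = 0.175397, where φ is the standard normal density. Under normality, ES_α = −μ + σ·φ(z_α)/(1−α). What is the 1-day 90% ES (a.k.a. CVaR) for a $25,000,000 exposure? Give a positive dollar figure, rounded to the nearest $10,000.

$1,810,000

Tail multiplier: φ(z)/(1−α) = 0.175397 / 0.1 = 1.754.
ES = 4.123% × 1.754 = 7.232%.
On $25,000,000: 0.07232 × $25,000,000 = $1,808,000.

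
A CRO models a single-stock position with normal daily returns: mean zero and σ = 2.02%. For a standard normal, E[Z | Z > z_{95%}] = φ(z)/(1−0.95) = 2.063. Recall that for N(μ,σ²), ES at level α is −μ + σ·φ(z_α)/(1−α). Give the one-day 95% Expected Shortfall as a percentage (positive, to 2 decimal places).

4.17%

ES = 2.02% × 2.063 = 4.167%.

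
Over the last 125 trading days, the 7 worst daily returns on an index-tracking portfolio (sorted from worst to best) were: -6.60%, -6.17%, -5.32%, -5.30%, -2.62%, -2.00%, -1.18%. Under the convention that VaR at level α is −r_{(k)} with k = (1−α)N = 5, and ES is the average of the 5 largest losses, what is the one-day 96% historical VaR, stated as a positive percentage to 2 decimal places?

2.62%

k = 5; the 5th lowest return is -2.62%, so VaR = 2.62%.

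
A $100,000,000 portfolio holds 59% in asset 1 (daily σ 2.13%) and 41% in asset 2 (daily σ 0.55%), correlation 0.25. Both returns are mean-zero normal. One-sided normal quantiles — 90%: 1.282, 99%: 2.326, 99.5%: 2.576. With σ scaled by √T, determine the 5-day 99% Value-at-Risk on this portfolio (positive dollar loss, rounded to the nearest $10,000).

σ_p = √(0.59²·2.13² + 0.41²·0.55² + 2·0.25·0.59·0.41·2.13·0.55) = 1.331%.
σ_{5d} = 1.331% × √5 = 2.976%.
VaR = 2.326 × 2.976% = 6.922%; on $100,000,000 that is $6,922,000.

$6,920,000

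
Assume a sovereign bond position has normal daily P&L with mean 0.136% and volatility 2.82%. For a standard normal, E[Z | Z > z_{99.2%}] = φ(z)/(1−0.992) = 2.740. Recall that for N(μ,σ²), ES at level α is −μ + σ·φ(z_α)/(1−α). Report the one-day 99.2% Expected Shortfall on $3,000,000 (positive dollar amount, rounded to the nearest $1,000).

$228,000

ES = −(0.136%) + 2.82% × 2.740 = 7.591%.
On $3,000,000: 0.07591 × $3,000,000 = $227,730.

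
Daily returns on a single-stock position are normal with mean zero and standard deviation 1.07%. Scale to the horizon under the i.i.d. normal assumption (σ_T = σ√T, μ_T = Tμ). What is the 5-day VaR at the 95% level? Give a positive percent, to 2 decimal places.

3.94%

At 95%, z = 1.645.
σ_{5d} = 1.07% × √5 = 2.393%.
VaR = 1.645 × 2.393% = 3.936%.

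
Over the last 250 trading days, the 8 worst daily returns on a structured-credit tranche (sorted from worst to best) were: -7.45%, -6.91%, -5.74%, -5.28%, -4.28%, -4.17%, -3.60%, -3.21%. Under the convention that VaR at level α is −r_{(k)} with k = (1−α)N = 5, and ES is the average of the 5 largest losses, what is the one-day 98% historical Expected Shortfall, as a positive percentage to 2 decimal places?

The 5 worst returns sum to -29.66%.
ES = −(-29.66%) / 5 = 5.932% ≈ 5.93%.

5.93%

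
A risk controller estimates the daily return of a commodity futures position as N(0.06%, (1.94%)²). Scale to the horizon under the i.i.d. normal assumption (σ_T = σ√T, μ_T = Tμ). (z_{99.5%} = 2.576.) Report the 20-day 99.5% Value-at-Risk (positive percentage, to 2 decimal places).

σ_{20d} = 1.94% × √20 = 8.676%; μ_{20d} = 20 × 0.06% = 1.200%.
VaR = −(1.200%) + 2.576 × 8.676% = 21.149%.

21.15%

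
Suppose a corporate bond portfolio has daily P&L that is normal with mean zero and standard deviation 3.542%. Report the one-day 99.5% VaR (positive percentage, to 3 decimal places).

9.124%

At 99.5% one-sided, z = 2.576.
VaR = z·σ = 2.576 × 3.542% = 9.124%.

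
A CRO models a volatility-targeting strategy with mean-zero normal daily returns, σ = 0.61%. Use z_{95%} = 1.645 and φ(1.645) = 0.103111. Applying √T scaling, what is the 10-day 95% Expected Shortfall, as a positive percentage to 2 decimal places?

3.98%

σ_{10d} = 0.61% × √10 = 1.929%.
ES multiplier = φ(z)/(1−α) = 0.103111/0.05 = 2.062.
ES = 1.929% × 2.062 = 3.978%.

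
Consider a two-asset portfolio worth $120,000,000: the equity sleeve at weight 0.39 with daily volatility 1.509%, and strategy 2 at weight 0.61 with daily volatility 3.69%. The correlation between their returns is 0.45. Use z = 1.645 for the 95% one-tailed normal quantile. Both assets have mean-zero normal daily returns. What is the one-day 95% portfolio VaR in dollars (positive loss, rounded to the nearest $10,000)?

σ_p² = 0.39²·1.509² + 0.61²·3.69² + 2·0.45·0.39·0.61·1.509·3.69 = 6.6051 (%²).
σ_p = √6.6051 = 2.570%.
VaR = 1.645 × 2.570% = 4.228%; on $120,000,000 that is $5,073,600.

$5,070,000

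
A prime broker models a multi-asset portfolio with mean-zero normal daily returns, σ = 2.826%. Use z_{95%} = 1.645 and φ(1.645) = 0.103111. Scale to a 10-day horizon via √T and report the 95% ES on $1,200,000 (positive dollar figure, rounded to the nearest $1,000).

σ_{10d} = 2.826% × √10 = 8.937%.
ES multiplier = φ(z)/(1−α) = 0.103111/0.05 = 2.062.
ES = 8.937% × 2.062 = 18.428%; on $1,200,000: $221,136.

$221,000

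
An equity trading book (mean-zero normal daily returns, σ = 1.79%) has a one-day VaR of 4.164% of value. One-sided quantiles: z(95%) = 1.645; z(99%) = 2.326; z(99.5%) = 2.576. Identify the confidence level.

Implied z = VaR/σ = 4.164 / 1.79 = 2.326.
This matches z(99%) = 2.326.

99%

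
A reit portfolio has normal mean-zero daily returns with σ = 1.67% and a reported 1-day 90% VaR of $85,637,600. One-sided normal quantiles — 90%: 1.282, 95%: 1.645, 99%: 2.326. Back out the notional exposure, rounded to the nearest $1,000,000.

VaR as a fraction of value: z·σ = 1.282 × 1.67% = 2.14094%.
Position = $85,637,600 / 0.0214094 = $4,000,000,000.

$4,000,000,000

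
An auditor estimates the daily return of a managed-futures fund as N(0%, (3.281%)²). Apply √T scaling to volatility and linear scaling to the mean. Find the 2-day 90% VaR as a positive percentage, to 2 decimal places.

5.95%

At 90%, z = 1.282.
σ_{2d} = 3.281% × √2 = 4.640%.
VaR = 1.282 × 4.640% = 5.948%.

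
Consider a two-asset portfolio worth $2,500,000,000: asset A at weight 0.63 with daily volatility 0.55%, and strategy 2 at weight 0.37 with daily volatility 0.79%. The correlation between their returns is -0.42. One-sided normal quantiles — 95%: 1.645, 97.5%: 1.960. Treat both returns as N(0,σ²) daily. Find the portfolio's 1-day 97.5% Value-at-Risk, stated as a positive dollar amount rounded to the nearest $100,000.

$17,000,000

σ_p² = 0.63²·0.55² + 0.37²·0.79² + 2·-0.42·0.63·0.37·0.55·0.79 = 0.1204 (%²).
σ_p = √0.1204 = 0.347%.
VaR = 1.960 × 0.347% = 0.680%; on $2,500,000,000 that is $17,000,000.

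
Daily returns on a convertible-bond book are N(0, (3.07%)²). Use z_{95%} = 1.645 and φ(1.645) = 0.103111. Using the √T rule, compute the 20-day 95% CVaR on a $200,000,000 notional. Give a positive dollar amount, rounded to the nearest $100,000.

$56,600,000

σ_{20d} = 3.07% × √20 = 13.729%.
ES multiplier = φ(z)/(1−α) = 0.103111/0.05 = 2.062.
ES = 13.729% × 2.062 = 28.309%; on $200,000,000: $56,618,000.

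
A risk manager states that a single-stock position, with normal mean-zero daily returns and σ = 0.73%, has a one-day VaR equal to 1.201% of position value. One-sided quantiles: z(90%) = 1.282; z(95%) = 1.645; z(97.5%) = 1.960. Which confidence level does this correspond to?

95%

Implied z = VaR/σ = 1.201 / 0.73 = 1.645.
This matches z(95%) = 1.645.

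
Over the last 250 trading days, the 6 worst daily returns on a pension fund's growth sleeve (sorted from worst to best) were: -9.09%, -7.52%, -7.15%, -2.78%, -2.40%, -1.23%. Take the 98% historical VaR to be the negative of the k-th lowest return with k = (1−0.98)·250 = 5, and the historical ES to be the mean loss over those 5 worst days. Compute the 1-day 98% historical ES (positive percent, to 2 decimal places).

5.79%

The 5 worst returns sum to -28.94%.
ES = −(-28.94%) / 5 = 5.788% ≈ 5.79%.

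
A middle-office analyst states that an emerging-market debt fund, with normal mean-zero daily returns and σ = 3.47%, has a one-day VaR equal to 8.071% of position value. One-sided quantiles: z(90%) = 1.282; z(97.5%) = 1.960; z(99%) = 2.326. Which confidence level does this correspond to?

99%

Implied z = VaR/σ = 8.071 / 3.47 = 2.326.
This matches z(99%) = 2.326.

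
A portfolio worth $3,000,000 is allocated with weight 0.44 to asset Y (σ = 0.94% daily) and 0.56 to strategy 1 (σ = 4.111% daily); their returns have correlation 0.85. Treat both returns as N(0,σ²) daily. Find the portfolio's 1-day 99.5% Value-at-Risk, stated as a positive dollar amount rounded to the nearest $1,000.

σ_p² = 0.44²·0.94² + 0.56²·4.111² + 2·0.85·0.44·0.56·0.94·4.111 = 7.0897 (%²).
σ_p = √7.0897 = 2.663%.
At 99.5%, z = 2.576.
VaR = 2.576 × 2.663% = 6.860%; on $3,000,000 that is $205,800.

$206,000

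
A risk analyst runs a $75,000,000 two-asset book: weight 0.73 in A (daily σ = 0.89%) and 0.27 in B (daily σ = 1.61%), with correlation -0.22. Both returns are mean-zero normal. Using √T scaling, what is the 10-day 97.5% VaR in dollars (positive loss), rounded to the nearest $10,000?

σ_p = √(0.73²·0.89² + 0.27²·1.61² + 2·-0.22·0.73·0.27·0.89·1.61) = 0.698%.
σ_{10d} = 0.698% × √10 = 2.207%.
z(97.5%) = 1.960.
VaR = 1.960 × 2.207% = 4.326%; on $75,000,000 that is $3,244,500.

$3,240,000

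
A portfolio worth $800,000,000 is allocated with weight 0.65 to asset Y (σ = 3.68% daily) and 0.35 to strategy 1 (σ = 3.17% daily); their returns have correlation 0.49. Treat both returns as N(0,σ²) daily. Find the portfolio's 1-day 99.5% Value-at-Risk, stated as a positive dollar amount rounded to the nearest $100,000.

$63,700,000

σ_p² = 0.65²·3.68² + 0.35²·3.17² + 2·0.49·0.65·0.35·3.68·3.17 = 9.5535 (%²).
σ_p = √9.5535 = 3.091%.
At 99.5%, z = 2.576.
VaR = 2.576 × 3.091% = 7.962%; on $800,000,000 that is $63,696,000.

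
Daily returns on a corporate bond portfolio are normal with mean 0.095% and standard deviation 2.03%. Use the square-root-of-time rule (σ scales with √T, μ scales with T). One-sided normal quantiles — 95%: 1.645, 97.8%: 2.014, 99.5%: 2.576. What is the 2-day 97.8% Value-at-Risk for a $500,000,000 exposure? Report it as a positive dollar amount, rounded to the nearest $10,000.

σ_{2d} = 2.03% × √2 = 2.871%; μ_{2d} = 2 × 0.095% = 0.190%.
VaR = −(0.190%) + 2.014 × 2.871% = 5.592%.
On $500,000,000: 0.05592 × $500,000,000 = $27,960,000.

$27,960,000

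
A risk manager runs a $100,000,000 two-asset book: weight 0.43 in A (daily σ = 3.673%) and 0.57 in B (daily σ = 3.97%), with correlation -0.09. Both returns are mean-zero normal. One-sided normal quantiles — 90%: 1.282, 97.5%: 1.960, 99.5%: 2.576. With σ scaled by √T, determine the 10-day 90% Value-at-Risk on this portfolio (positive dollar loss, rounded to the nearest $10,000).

σ_p = √(0.43²·3.673² + 0.57²·3.97² + 2·-0.09·0.43·0.57·3.673·3.97) = 2.640%.
σ_{10d} = 2.640% × √10 = 8.348%.
VaR = 1.282 × 8.348% = 10.702%; on $100,000,000 that is $10,702,000.

$10,700,000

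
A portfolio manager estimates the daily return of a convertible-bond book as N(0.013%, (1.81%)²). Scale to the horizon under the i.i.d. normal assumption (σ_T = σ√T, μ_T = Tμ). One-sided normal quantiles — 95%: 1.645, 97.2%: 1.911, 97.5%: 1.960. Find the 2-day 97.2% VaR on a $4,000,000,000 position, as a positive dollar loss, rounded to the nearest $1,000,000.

σ_{2d} = 1.81% × √2 = 2.560%; μ_{2d} = 2 × 0.013% = 0.026%.
VaR = −(0.026%) + 1.911 × 2.560% = 4.866%.
On $4,000,000,000: 0.04866 × $4,000,000,000 = $194,640,000.

$195,000,000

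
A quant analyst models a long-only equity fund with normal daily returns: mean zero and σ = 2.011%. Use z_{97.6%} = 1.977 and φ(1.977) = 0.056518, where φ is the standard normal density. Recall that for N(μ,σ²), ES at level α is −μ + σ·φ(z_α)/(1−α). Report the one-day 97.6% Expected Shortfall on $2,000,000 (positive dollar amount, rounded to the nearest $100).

$94,700

Tail multiplier: φ(z)/(1−α) = 0.056518 / 0.024 = 2.355.
ES = 2.011% × 2.355 = 4.736%.
On $2,000,000: 0.04736 × $2,000,000 = $94,720.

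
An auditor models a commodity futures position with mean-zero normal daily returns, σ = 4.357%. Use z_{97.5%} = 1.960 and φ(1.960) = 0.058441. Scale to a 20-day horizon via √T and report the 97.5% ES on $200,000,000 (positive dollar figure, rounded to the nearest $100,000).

$91,100,000

σ_{20d} = 4.357% × √20 = 19.485%.
ES multiplier = φ(z)/(1−α) = 0.058441/0.025 = 2.338.
ES = 19.485% × 2.338 = 45.556%; on $200,000,000: $91,112,000.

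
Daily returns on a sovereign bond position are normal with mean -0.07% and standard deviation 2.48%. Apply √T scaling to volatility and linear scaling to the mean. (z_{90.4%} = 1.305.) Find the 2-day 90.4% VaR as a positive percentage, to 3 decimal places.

4.717%

σ_{2d} = 2.48% × √2 = 3.507%; μ_{2d} = 2 × -0.07% = -0.140%.
VaR = −(-0.140%) + 1.305 × 3.507% = 4.717%.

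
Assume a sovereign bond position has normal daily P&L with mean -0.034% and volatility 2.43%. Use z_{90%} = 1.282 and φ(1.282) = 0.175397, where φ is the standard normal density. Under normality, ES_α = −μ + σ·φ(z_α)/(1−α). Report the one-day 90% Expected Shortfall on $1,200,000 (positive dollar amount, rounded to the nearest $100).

$51,600

Tail multiplier: φ(z)/(1−α) = 0.175397 / 0.1 = 1.754.
ES = −(-0.034%) + 2.43% × 1.754 = 4.296%.
On $1,200,000: 0.04296 × $1,200,000 = $51,552.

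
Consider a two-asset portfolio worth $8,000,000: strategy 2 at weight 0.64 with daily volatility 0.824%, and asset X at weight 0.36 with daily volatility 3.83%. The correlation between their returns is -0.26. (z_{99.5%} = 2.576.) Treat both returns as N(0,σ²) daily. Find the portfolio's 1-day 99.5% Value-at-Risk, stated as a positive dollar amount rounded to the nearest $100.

$276,600

σ_p² = 0.64²·0.824² + 0.36²·3.83² + 2·-0.26·0.64·0.36·0.824·3.83 = 1.8011 (%²).
σ_p = √1.8011 = 1.342%.
VaR = 2.576 × 1.342% = 3.457%; on $8,000,000 that is $276,560.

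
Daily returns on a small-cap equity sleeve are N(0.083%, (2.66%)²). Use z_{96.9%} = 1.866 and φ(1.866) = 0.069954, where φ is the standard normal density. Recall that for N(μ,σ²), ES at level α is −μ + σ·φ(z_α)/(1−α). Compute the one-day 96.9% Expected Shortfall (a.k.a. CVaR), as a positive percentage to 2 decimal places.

5.92%

Tail multiplier: φ(z)/(1−α) = 0.069954 / 0.031 = 2.257.
ES = −(0.083%) + 2.66% × 2.257 = 5.921%.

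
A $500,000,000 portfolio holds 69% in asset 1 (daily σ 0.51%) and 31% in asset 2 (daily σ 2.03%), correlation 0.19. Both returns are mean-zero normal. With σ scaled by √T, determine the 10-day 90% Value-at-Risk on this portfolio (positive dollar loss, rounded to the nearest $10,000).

$15,750,000

σ_p = √(0.69²·0.51² + 0.31²·2.03² + 2·0.19·0.69·0.31·0.51·2.03) = 0.777%.
σ_{10d} = 0.777% × √10 = 2.457%.
z(90%) = 1.282.
VaR = 1.282 × 2.457% = 3.150%; on $500,000,000 that is $15,750,000.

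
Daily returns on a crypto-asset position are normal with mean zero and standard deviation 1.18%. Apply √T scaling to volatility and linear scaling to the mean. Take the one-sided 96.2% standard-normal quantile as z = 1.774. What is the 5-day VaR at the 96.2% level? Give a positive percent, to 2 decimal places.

σ_{5d} = 1.18% × √5 = 2.639%.
VaR = 1.774 × 2.639% = 4.682%.

4.68%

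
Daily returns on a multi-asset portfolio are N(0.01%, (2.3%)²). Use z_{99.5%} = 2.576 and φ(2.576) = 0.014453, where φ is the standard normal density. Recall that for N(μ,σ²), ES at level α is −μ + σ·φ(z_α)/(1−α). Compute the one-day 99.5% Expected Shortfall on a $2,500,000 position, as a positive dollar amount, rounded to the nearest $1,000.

Tail multiplier: φ(z)/(1−α) = 0.014453 / 0.005 = 2.891.
ES = −(0.01%) + 2.3% × 2.891 = 6.639%.
On $2,500,000: 0.06639 × $2,500,000 = $165,975.

$166,000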